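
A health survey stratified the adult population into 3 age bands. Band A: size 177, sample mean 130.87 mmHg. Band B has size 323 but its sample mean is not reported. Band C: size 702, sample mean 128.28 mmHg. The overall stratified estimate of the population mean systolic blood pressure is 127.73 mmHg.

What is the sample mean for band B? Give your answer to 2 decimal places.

N = 177 + 323 + 702 = 1202.
Overall total = μ·N = 127.73·1202 = 153531.46.
Subtract the known strata: 177·130.87 + 702·128.28 = 113216.55.
Remaining total for band B: 153531.46 − 113216.55 = 40314.91.
Divide by its size: 40314.91 / 323 = 124.8140... → 124.81.

124.81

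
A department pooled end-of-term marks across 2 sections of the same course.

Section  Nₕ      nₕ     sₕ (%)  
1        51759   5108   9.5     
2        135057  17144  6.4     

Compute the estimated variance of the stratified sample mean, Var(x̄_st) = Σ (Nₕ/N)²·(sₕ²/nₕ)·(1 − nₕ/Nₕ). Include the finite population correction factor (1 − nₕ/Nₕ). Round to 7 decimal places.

N = 186816; Wₕ = Nₕ/N.
section 1: (51759/186816)²·9.5²/5108·(1 − 5108/51759) = 0.0012224047
section 2: (135057/186816)²·6.4²/17144·(1 − 17144/135057) = 0.0010901806
Sum = 0.0023125853 → 0.0023126.

0.0023126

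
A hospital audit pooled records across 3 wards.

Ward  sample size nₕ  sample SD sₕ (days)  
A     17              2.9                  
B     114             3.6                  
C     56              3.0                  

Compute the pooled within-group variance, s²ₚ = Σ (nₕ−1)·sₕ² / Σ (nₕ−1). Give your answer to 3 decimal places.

11.381

A: (17−1)·2.9² = 16·8.41 = 134.56
B: (114−1)·3.6² = 113·12.96 = 1464.48
C: (56−1)·3.0² = 55·9 = 495
Numerator = 2094.04; denominator = Σ(nₕ−1) = 184.
s²ₚ = 2094.04/184 = 11.38065... → 11.381.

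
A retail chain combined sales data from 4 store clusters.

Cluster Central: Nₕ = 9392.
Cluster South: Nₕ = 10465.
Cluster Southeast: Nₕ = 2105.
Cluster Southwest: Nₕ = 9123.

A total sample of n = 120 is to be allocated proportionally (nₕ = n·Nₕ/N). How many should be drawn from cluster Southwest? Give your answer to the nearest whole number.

35

N = 9392 + 10465 + 2105 + 9123 = 31085.
n_Southwest = 120·9123/31085 = 35.218... → 35.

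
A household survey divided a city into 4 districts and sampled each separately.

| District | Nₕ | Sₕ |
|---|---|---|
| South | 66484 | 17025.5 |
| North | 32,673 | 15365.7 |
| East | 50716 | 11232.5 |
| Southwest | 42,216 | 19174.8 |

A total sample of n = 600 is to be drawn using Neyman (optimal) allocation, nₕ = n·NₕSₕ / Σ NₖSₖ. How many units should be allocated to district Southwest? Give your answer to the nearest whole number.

161

South: NₕSₕ = 66484·17025.5 = 1131923342
North: NₕSₕ = 32673·15365.7 = 502043516.1
East: NₕSₕ = 50716·11232.5 = 569667470
Southwest: NₕSₕ = 42216·19174.8 = 809483356.8
Σ NₕSₕ = 3013117684.9.
n_Southwest = 600·809483356.8/3013117684.9 = 161.192... → 161.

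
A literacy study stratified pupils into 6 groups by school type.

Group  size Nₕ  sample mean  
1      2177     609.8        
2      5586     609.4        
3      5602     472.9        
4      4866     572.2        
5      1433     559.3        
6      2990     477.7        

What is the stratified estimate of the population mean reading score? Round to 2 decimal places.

547.14

x̄_st = (Σ Nₕx̄ₕ) / (Σ Nₕ) = (2177·609.8 + 5586·609.4 + 5602·472.9 + 4866·572.2 + 1433·559.3 + 2990·477.7) / 22654
= 12394953.9 / 22654 = 547.1420... → 547.14.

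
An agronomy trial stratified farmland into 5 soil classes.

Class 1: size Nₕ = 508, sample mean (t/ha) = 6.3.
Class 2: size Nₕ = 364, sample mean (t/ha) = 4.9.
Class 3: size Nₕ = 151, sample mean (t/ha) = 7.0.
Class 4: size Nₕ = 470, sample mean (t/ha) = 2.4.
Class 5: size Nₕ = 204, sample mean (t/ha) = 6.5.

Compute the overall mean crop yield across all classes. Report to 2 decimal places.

5.01

N = 508 + 364 + 151 + 470 + 204 = 1697.
Weight each subgroup mean by Nₕ/N and sum.
Σ Nₕx̄ₕ = 508·6.3 + 364·4.9 + 151·7.0 + 470·2.4 + 204·6.5 = 3200.4 + 1783.6 + 1057 + 1128 + 1326 = 8495.
Divide by N: 8495 / 1697 = 5.0059... → 5.01.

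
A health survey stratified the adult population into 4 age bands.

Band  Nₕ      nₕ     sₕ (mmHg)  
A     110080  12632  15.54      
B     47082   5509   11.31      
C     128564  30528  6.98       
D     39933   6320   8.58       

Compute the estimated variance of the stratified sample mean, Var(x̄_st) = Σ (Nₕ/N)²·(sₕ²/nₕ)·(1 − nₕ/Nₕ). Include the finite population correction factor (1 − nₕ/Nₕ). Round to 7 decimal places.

0.0026993

N = 325659; Wₕ = Nₕ/N.
band A: (110080/325659)²·15.54²/12632·(1 − 12632/110080) = 0.0019336822
band B: (47082/325659)²·11.31²/5509·(1 − 5509/47082) = 0.0004285412
band C: (128564/325659)²·6.98²/30528·(1 − 30528/128564) = 0.0001896668
band D: (39933/325659)²·8.58²/6320·(1 − 6320/39933) = 0.0001474248
Sum = 0.0026993149 → 0.0026993.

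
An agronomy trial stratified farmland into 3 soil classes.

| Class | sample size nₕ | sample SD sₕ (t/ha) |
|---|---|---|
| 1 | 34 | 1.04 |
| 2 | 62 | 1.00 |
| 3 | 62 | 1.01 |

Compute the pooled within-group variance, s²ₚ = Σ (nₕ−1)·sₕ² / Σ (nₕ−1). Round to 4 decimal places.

1.0253

1: (34−1)·1.04² = 33·1.0816 = 35.6928
2: (62−1)·1.00² = 61·1 = 61
3: (62−1)·1.01² = 61·1.0201 = 62.2261
Numerator = 158.9189; denominator = Σ(nₕ−1) = 155.
s²ₚ = 158.9189/155 = 1.025283... → 1.0253.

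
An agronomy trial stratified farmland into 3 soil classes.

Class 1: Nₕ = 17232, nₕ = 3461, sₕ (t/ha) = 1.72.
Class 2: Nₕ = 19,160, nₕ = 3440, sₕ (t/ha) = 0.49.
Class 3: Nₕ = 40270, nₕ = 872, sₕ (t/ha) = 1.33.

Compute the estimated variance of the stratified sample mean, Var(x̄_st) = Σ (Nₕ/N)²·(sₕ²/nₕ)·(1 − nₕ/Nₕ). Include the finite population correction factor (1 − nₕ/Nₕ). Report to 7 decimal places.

0.0005857

N = 76662. Term for each stratum: Wₕ²sₕ²/nₕ·(1−nₕ/Nₕ).
Var(x̄_st) = 0.0000345141 + 0.0000035770 + 0.0005476238 = 0.0005857149 → 0.0005857.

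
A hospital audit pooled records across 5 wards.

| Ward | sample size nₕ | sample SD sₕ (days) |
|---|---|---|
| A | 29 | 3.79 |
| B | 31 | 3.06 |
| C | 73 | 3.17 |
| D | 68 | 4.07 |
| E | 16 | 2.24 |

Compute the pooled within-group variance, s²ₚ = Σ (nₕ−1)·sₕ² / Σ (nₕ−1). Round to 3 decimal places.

A: (29−1)·3.79² = 28·14.3641 = 402.1948
B: (31−1)·3.06² = 30·9.3636 = 280.908
C: (73−1)·3.17² = 72·10.0489 = 723.5208
D: (68−1)·4.07² = 67·16.5649 = 1109.8483
E: (16−1)·2.24² = 15·5.0176 = 75.264
Numerator = 2591.7359; denominator = Σ(nₕ−1) = 212.
s²ₚ = 2591.7359/212 = 12.22517... → 12.225.

12.225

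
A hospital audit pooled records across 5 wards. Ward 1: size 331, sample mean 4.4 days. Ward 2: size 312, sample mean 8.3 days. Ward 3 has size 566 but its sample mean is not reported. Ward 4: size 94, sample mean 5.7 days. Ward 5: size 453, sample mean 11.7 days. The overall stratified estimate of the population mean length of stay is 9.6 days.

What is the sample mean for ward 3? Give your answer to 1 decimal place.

N = 331 + 312 + 566 + 94 + 453 = 1756.
Overall total = μ·N = 9.6·1756 = 16857.6.
Subtract the known strata: 331·4.4 + 312·8.3 + 94·5.7 + 453·11.7 = 9881.9.
Remaining total for ward 3: 16857.6 − 9881.9 = 6975.7.
Divide by its size: 6975.7 / 566 = 12.325... → 12.3.

12.3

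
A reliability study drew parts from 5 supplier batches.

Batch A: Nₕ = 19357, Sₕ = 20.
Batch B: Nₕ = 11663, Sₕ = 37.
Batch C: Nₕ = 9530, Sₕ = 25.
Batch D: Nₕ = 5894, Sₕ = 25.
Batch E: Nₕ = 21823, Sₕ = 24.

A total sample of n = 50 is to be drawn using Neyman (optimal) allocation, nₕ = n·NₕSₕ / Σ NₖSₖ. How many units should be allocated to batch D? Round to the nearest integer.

A: NₕSₕ = 19357·20 = 387140
B: NₕSₕ = 11663·37 = 431531
C: NₕSₕ = 9530·25 = 238250
D: NₕSₕ = 5894·25 = 147350
E: NₕSₕ = 21823·24 = 523752
Σ NₕSₕ = 1728023.
n_D = 50·147350/1728023 = 4.264... → 4.

4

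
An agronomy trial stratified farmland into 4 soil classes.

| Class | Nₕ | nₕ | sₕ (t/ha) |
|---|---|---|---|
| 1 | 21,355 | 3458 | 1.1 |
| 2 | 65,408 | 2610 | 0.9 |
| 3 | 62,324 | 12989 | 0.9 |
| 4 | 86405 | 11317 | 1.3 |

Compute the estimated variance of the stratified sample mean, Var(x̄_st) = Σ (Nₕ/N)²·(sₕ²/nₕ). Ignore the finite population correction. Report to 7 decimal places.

0.0000513

N = 235492. Term for each stratum: Wₕ²sₕ²/nₕ.
Var(x̄_st) = 0.0000028774 + 0.0000239416 + 0.0000043678 + 0.0000201039 = 0.0000512909 → 0.0000513.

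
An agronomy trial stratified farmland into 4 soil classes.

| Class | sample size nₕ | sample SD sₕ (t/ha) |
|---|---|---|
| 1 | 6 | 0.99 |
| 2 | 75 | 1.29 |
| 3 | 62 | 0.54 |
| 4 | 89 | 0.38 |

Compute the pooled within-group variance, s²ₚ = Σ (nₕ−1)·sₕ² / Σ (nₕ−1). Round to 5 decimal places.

0.69535

Degrees of freedom: 5 + 74 + 61 + 88 = 228.
Σ(nₕ−1)sₕ² = 5·0.9801 + 74·1.6641 + 61·0.2916 + 88·0.1444 = 158.5387.
s²ₚ = 158.5387 / 228 = 0.6953452... → 0.69535.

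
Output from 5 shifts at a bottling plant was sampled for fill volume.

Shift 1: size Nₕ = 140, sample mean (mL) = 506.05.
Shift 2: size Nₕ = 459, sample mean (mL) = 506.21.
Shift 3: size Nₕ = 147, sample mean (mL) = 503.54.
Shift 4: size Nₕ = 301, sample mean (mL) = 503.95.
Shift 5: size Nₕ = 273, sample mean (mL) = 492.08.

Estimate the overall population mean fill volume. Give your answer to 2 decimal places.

N = 1320; weights Wₕ = Nₕ/N = (0.1061, 0.3477, 0.1114, 0.2280, 0.2068).
x̄_st = Σ Wₕ·x̄ₕ = 0.1061·506.05 + 0.3477·506.21 + 0.1114·503.54 + 0.2280·503.95 + 0.2068·492.08 ≈ 502.458
→ 502.46.

502.46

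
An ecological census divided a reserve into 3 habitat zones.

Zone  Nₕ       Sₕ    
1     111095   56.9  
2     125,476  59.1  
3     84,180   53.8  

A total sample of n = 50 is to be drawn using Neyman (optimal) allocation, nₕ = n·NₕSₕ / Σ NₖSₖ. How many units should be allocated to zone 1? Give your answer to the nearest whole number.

17

Σ NₕSₕ = 111095·56.9 + 125476·59.1 + 84180·53.8 = 18265821.1.
Share for 1: 6321305.5/18265821.1 = 0.34607.
n_1 = 50 × 0.34607 = 17.304... → 17.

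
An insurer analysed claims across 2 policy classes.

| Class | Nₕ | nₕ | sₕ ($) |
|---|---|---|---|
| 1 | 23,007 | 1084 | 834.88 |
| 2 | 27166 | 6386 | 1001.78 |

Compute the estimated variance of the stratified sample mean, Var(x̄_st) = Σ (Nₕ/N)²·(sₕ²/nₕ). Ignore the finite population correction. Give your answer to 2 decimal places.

N = 50173; Wₕ = Nₕ/N.
class 1: (23007/50173)²·834.88²/1084 = 135.20684
class 2: (27166/50173)²·1001.78²/6386 = 46.07094
Sum = 181.27778 → 181.28.

181.28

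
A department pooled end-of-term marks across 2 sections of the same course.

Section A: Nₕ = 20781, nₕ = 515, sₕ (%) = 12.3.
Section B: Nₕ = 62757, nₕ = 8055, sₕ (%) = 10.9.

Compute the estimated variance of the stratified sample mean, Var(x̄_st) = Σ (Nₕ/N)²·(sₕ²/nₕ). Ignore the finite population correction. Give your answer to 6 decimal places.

0.026503

N = 83538; Wₕ = Nₕ/N.
section A: (20781/83538)²·12.3²/515 = 0.018178905
section B: (62757/83538)²·10.9²/8055 = 0.008324222
Sum = 0.026503127 → 0.026503.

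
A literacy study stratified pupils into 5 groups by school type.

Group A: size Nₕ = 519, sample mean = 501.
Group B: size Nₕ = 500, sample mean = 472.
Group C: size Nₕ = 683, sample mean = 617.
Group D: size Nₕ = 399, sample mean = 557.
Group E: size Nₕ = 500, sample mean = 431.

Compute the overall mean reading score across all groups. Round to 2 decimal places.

521.02

x̄_st = (Σ Nₕx̄ₕ) / (Σ Nₕ) = (519·501 + 500·472 + 683·617 + 399·557 + 500·431) / 2601
= 1355173 / 2601 = 521.0200... → 521.02.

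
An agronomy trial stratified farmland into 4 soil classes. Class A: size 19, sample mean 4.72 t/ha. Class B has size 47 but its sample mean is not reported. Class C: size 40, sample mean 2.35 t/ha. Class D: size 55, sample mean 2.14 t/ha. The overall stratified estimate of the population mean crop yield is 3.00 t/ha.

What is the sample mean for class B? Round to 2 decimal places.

Σ Nₕx̄ₕ = N·μ, so 47·x̄_B = 161·3.00 − (19·4.72 + 40·2.35 + 55·2.14).
= 483 − 301.38 = 181.62.
x̄_B = 181.62 / 47 = 3.8643... → 3.86.

3.86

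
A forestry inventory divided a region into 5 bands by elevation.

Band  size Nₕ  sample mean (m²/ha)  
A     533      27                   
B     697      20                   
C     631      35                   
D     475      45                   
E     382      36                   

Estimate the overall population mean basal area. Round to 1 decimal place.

N = 2718; weights Wₕ = Nₕ/N = (0.1961, 0.2564, 0.2322, 0.1748, 0.1405).
x̄_st = Σ Wₕ·x̄ₕ = 0.1961·27 + 0.2564·20 + 0.2322·35 + 0.1748·45 + 0.1405·36 ≈ 31.473...
→ 31.5.

31.5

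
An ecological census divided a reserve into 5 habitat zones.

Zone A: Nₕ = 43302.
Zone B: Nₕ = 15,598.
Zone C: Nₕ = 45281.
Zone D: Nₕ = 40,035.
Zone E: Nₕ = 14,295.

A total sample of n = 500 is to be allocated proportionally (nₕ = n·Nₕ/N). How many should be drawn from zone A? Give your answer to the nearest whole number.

137

Share of zone A = 43302/158511 = 0.27318.
Allocate 500 × 0.27318 = 136.590... → 137.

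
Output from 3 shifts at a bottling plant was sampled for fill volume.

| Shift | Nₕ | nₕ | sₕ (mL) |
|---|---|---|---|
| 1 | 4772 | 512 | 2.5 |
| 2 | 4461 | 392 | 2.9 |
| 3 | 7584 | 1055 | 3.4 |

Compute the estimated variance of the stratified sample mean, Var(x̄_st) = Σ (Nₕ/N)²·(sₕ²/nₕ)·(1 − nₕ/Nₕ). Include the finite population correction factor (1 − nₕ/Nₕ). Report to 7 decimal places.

0.0041729

N = 16817; Wₕ = Nₕ/N.
shift 1: (4772/16817)²·2.5²/512·(1 − 512/4772) = 0.0008774513
shift 2: (4461/16817)²·2.9²/392·(1 − 392/4461) = 0.0013769964
shift 3: (7584/16817)²·3.4²/1055·(1 − 1055/7584) = 0.0019184625
Sum = 0.0041729102 → 0.0041729.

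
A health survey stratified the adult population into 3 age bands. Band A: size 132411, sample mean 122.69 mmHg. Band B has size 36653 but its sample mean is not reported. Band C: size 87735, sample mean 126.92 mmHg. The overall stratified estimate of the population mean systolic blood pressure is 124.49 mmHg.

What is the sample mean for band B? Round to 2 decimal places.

125.18

N = 132411 + 36653 + 87735 = 256799.
Overall total = μ·N = 124.49·256799 = 31968907.51.
Subtract the known strata: 132411·122.69 + 87735·126.92 = 27380831.79.
Remaining total for band B: 31968907.51 − 27380831.79 = 4588075.72.
Divide by its size: 4588075.72 / 36653 = 125.1760... → 125.18.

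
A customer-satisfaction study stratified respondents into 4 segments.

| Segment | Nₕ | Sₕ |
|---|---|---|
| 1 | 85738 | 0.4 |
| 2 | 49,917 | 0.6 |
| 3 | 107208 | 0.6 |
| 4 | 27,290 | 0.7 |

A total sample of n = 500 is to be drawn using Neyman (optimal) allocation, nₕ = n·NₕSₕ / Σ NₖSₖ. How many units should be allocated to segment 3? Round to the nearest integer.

218

1: NₕSₕ = 85738·0.4 = 34295.2
2: NₕSₕ = 49917·0.6 = 29950.2
3: NₕSₕ = 107208·0.6 = 64324.8
4: NₕSₕ = 27290·0.7 = 19103
Σ NₕSₕ = 147673.2.
n_3 = 500·64324.8/147673.2 = 217.794... → 218.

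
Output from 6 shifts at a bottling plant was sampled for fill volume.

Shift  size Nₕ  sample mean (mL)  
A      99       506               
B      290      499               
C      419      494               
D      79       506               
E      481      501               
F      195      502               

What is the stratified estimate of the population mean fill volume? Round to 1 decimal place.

499.4

x̄_st = (Σ Nₕx̄ₕ) / (Σ Nₕ) = (99·506 + 290·499 + 419·494 + 79·506 + 481·501 + 195·502) / 1563
= 780635 / 1563 = 499.447... → 499.4.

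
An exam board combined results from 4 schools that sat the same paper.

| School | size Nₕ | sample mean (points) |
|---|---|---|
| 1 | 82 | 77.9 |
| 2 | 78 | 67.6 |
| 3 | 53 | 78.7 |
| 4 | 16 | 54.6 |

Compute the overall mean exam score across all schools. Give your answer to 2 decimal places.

72.95

N = 82 + 78 + 53 + 16 = 229.
The stratified mean weights each stratum mean by its population share Nₕ/N.
Σ Nₕx̄ₕ = 82·77.9 + 78·67.6 + 53·78.7 + 16·54.6 = 6387.8 + 5272.8 + 4171.1 + 873.6 = 16705.3.
Divide by N: 16705.3 / 229 = 72.9489... → 72.95.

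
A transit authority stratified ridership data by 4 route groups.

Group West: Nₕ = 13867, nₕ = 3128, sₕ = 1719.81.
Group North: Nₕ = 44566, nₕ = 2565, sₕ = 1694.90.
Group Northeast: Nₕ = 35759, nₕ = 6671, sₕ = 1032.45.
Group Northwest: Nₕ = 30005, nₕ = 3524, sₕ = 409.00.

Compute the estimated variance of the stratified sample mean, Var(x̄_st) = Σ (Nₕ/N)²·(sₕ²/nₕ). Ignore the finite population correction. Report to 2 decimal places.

172.01

N = 124197. Term for each stratum: Wₕ²sₕ²/nₕ.
Var(x̄_st) = 11.78792 + 144.20685 + 13.24633 + 2.77061 = 172.01171 → 172.01.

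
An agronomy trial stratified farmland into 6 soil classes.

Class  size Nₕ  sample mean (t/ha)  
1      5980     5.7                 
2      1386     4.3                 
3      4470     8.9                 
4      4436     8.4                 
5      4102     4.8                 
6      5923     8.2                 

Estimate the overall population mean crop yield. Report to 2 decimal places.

7.05

N = 5980 + 1386 + 4470 + 4436 + 4102 + 5923 = 26297.
Weight each subgroup mean by Nₕ/N and sum.
Σ Nₕx̄ₕ = 5980·5.7 + 1386·4.3 + 4470·8.9 + 4436·8.4 + 4102·4.8 + 5923·8.2 = 34086 + 5959.8 + 39783 + 37262.4 + 19689.6 + 48568.6 = 185349.4.
Divide by N: 185349.4 / 26297 = 7.0483... → 7.05.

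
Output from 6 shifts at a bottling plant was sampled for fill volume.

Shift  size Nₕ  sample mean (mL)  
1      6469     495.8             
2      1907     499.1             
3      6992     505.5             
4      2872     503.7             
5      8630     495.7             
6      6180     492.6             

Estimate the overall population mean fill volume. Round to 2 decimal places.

498.10

N = 6469 + 1907 + 6992 + 2872 + 8630 + 6180 = 33050.
Overall mean = Σ (Nₕ/N)·x̄ₕ — weight by population share, not a simple average.
Σ Nₕx̄ₕ = 6469·495.8 + 1907·499.1 + 6992·505.5 + 2872·503.7 + 8630·495.7 + 6180·492.6 = 3207330.2 + 951783.7 + 3534456 + 1446626.4 + 4277891 + 3044268 = 16462355.3.
Divide by N: 16462355.3 / 33050 = 498.1045... → 498.10.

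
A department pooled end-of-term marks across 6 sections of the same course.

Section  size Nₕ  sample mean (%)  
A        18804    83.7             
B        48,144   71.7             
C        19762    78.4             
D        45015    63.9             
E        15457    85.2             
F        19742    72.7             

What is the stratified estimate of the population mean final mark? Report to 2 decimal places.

N = 166924; weights Wₕ = Nₕ/N = (0.1127, 0.2884, 0.1184, 0.2697, 0.0926, 0.1183).
x̄_st = Σ Wₕ·x̄ₕ = 0.1127·83.7 + 0.2884·71.7 + 0.1184·78.4 + 0.2697·63.9 + 0.0926·85.2 + 0.1183·72.7 ≈ 73.1099...
→ 73.11.

73.11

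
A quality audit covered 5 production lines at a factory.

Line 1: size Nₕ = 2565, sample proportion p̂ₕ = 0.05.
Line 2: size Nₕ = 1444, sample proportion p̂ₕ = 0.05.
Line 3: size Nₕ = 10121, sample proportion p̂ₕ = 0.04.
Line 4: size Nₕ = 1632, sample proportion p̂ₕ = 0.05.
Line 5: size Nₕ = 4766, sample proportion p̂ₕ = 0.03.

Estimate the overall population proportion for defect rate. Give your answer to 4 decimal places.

N = 2565 + 1444 + 10121 + 1632 + 4766 = 20528.
Overall proportion = Σ (Nₕ/N)·p̂ₕ.
Σ Nₕp̂ₕ = 128.25 + 72.2 + 404.84 + 81.6 + 142.98 = 829.87.
829.87 / 20528 = 0.040426... → 0.0404.

0.0404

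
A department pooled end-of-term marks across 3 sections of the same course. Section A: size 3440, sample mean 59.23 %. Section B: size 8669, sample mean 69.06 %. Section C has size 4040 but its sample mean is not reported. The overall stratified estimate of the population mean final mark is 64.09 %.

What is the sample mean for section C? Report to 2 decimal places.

N = 3440 + 8669 + 4040 = 16149.
Overall total = μ·N = 64.09·16149 = 1034989.41.
Subtract the known strata: 3440·59.23 + 8669·69.06 = 802432.34.
Remaining total for section C: 1034989.41 − 802432.34 = 232557.07.
Divide by its size: 232557.07 / 4040 = 57.5636... → 57.56.

57.56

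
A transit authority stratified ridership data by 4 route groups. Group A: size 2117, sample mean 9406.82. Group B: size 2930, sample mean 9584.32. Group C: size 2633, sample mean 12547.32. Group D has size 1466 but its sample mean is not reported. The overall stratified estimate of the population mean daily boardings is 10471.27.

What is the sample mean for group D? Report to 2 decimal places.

10052.42

N = 2117 + 2930 + 2633 + 1466 = 9146.
Overall total = μ·N = 10471.27·9146 = 95770235.42.
Subtract the known strata: 2117·9406.82 + 2930·9584.32 + 2633·12547.32 = 81033389.1.
Remaining total for group D: 95770235.42 − 81033389.1 = 14736846.32.
Divide by its size: 14736846.32 / 1466 = 10052.4190... → 10052.42.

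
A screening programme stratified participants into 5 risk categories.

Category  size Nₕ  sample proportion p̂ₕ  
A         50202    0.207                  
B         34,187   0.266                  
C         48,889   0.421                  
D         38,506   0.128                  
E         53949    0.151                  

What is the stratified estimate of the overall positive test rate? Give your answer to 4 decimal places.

0.2354

N = 50202 + 34187 + 48889 + 38506 + 53949 = 225733.
Overall proportion = Σ (Nₕ/N)·p̂ₕ.
Σ Nₕp̂ₕ = 10391.814 + 9093.742 + 20582.269 + 4928.768 + 8146.299 = 53142.892.
53142.892 / 225733 = 0.235424... → 0.2354.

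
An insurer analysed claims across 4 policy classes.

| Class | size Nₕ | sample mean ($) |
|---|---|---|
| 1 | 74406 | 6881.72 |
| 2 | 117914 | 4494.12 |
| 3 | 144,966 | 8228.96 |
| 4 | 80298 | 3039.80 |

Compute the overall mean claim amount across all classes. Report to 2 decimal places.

5936.46

x̄_st = (Σ Nₕx̄ₕ) / (Σ Nₕ) = (74406·6881.72 + 117914·4494.12 + 144966·8228.96 + 80298·3039.80) / 417584
= 2478970199.76 / 417584 = 5936.4588... → 5936.46.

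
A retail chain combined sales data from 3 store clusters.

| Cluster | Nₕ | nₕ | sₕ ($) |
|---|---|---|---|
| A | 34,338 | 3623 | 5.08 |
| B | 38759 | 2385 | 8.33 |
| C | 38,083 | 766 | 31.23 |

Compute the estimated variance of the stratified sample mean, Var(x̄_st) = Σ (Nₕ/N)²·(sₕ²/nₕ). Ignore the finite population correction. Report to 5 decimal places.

N = 111180; Wₕ = Nₕ/N.
cluster A: (34338/111180)²·5.08²/3623 = 0.00067945
cluster B: (38759/111180)²·8.33²/2385 = 0.00353585
cluster C: (38083/111180)²·31.23²/766 = 0.14939091
Sum = 0.15360620 → 0.15361.

0.15361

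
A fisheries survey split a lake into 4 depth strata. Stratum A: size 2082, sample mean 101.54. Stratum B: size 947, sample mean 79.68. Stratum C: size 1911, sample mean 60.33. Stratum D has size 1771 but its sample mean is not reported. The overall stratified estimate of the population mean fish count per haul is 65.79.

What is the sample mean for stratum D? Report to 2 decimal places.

Σ Nₕx̄ₕ = N·μ, so 1771·x̄_D = 6711·65.79 − (2082·101.54 + 947·79.68 + 1911·60.33).
= 441516.69 − 402153.87 = 39362.82.
x̄_D = 39362.82 / 1771 = 22.2263... → 22.23.

22.23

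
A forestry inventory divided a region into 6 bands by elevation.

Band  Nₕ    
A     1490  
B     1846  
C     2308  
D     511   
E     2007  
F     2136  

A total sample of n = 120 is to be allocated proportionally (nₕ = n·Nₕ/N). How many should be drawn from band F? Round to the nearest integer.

25

Share of band F = 2136/10298 = 0.20742.
Allocate 120 × 0.20742 = 24.890... → 25.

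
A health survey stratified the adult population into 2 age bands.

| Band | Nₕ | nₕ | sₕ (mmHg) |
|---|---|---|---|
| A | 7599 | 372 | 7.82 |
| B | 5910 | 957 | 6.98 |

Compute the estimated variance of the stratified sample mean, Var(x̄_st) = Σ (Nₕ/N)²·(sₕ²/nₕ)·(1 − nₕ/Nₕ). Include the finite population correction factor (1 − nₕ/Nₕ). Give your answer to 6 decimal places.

N = 13509; Wₕ = Nₕ/N.
band A: (7599/13509)²·7.82²/372·(1 − 372/7599) = 0.049469630
band B: (5910/13509)²·6.98²/957·(1 − 957/5910) = 0.008165980
Sum = 0.057635610 → 0.057636.

0.057636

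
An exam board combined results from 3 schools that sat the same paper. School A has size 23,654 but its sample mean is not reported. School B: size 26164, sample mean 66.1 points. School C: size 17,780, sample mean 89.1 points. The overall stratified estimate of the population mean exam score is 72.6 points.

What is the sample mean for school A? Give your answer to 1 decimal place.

67.4

Σ Nₕx̄ₕ = N·μ, so 23654·x̄_A = 67598·72.6 − (26164·66.1 + 17780·89.1).
= 4907614.8 − 3313638.4 = 1593976.4.
x̄_A = 1593976.4 / 23654 = 67.387... → 67.4.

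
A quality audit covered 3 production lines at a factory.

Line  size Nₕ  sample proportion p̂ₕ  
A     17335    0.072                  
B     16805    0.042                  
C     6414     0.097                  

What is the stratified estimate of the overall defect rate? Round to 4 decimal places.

0.0635

Wₕ = Nₕ/N with N = 40554: 0.4275, 0.4144, 0.1582.
p̂_st = 0.4275·0.072 + 0.4144·0.042 + 0.1582·0.097 ≈ 0.063522... → 0.0635.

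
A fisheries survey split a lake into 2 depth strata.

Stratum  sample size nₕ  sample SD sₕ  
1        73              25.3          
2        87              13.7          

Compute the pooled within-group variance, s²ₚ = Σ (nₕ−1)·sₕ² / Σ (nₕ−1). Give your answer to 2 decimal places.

393.85

1: (73−1)·25.3² = 72·640.09 = 46086.48
2: (87−1)·13.7² = 86·187.69 = 16141.34
Numerator = 62227.82; denominator = Σ(nₕ−1) = 158.
s²ₚ = 62227.82/158 = 393.8470... → 393.85.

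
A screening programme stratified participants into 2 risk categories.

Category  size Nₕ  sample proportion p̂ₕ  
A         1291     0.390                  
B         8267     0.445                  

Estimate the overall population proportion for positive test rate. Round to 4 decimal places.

Wₕ = Nₕ/N with N = 9558: 0.1351, 0.8649.
p̂_st = 0.1351·0.390 + 0.8649·0.445 ≈ 0.437571... → 0.4376.

0.4376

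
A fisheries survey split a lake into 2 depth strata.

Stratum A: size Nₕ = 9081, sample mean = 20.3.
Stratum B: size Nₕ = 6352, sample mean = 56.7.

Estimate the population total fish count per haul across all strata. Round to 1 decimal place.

544502.7

A: 9081·20.3 = 184344.3
B: 6352·56.7 = 360158.4
τ̂ = Σ Nₕx̄ₕ = 544502.7.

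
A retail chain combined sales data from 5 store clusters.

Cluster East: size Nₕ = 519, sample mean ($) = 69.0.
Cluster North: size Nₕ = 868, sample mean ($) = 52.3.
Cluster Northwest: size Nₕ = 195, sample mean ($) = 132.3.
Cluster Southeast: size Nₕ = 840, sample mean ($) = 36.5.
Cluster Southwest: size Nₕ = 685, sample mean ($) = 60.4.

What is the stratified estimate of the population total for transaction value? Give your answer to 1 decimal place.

East: 519·69.0 = 35811
North: 868·52.3 = 45396.4
Northwest: 195·132.3 = 25798.5
Southeast: 840·36.5 = 30660
Southwest: 685·60.4 = 41374
τ̂ = Σ Nₕx̄ₕ = 179039.9.

179039.9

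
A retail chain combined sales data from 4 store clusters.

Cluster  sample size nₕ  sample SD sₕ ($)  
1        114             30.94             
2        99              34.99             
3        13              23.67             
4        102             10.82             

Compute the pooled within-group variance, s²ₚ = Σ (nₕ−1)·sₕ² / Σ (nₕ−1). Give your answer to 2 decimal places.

761.43

1: (114−1)·30.94² = 113·957.2836 = 108173.0468
2: (99−1)·34.99² = 98·1224.3001 = 119981.4098
3: (13−1)·23.67² = 12·560.2689 = 6723.2268
4: (102−1)·10.82² = 101·117.0724 = 11824.3124
Numerator = 246701.9958; denominator = Σ(nₕ−1) = 324.
s²ₚ = 246701.9958/324 = 761.4259... → 761.43.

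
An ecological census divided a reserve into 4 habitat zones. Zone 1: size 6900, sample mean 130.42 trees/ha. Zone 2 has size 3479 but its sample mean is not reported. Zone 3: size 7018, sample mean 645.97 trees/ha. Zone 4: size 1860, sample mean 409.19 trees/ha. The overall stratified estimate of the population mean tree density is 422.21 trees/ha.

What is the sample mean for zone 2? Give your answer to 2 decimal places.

556.51

Σ Nₕx̄ₕ = N·μ, so 3479·x̄_2 = 19257·422.21 − (6900·130.42 + 7018·645.97 + 1860·409.19).
= 8130497.97 − 6194408.86 = 1936089.11.
x̄_2 = 1936089.11 / 3479 = 556.5074... → 556.51.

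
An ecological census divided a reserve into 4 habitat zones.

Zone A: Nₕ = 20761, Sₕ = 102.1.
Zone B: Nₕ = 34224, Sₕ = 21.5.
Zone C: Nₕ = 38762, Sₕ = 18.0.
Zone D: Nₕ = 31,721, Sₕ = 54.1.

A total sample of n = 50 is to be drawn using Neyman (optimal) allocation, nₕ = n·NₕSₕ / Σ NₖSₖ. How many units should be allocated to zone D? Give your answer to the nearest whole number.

16

Σ NₕSₕ = 20761·102.1 + 34224·21.5 + 38762·18.0 + 31721·54.1 = 5269336.2.
Share for D: 1716106.1/5269336.2 = 0.32568.
n_D = 50 × 0.32568 = 16.284... → 16.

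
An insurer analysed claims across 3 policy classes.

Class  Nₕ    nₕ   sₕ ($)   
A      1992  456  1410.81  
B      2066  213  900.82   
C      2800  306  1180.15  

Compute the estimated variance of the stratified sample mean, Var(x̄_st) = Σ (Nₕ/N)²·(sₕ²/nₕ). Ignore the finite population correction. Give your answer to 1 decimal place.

1472.7

N = 6858. Term for each stratum: Wₕ²sₕ²/nₕ.
Var(x̄_st) = 368.2612 + 345.7499 + 758.7070 = 1472.7181 → 1472.7.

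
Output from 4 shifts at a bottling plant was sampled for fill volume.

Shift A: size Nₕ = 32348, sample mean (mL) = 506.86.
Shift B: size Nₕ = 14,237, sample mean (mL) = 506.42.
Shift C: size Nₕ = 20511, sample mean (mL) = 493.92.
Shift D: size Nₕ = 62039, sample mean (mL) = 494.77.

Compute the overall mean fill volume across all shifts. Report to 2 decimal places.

498.95

N = 32348 + 14237 + 20511 + 62039 = 129135.
The stratified mean weights each stratum mean by its population share Nₕ/N.
Σ Nₕx̄ₕ = 32348·506.86 + 14237·506.42 + 20511·493.92 + 62039·494.77 = 16395907.28 + 7209901.54 + 10130793.12 + 30695036.03 = 64431637.97.
Divide by N: 64431637.97 / 129135 = 498.9479... → 498.95.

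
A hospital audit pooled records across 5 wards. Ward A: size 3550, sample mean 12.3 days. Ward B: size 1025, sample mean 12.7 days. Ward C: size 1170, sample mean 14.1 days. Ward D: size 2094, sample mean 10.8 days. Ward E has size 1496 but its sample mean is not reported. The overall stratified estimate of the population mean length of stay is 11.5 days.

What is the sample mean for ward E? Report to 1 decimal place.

N = 3550 + 1025 + 1170 + 2094 + 1496 = 9335.
Overall total = μ·N = 11.5·9335 = 107352.5.
Subtract the known strata: 3550·12.3 + 1025·12.7 + 1170·14.1 + 2094·10.8 = 95794.7.
Remaining total for ward E: 107352.5 − 95794.7 = 11557.8.
Divide by its size: 11557.8 / 1496 = 7.726... → 7.7.

7.7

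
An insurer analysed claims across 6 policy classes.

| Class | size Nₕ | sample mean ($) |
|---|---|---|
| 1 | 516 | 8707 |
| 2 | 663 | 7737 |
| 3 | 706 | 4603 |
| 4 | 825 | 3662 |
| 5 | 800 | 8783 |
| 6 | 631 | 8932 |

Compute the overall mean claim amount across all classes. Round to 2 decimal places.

6895.87

x̄_st = (Σ Nₕx̄ₕ) / (Σ Nₕ) = (516·8707 + 663·7737 + 706·4603 + 825·3662 + 800·8783 + 631·8932) / 4141
= 28555803 / 4141 = 6895.8713... → 6895.87.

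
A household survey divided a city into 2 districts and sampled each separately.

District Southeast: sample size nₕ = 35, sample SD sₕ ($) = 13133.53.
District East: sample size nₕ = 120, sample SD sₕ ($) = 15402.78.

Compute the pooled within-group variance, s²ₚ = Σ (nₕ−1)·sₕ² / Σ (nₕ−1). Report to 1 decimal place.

Degrees of freedom: 34 + 119 = 153.
Σ(nₕ−1)sₕ² = 34·172489610.2609 + 119·237245631.7284 = 34096876924.5502.
s²ₚ = 34096876924.5502 / 153 = 222855404.736... → 222855404.7.

222855404.7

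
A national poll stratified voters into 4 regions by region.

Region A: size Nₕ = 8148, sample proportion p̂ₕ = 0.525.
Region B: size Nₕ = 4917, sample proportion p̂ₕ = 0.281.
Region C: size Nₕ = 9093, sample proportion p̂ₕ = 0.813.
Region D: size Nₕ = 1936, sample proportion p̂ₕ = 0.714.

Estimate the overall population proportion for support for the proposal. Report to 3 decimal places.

N = 8148 + 4917 + 9093 + 1936 = 24094.
Overall proportion = Σ (Nₕ/N)·p̂ₕ.
Σ Nₕp̂ₕ = 4277.7 + 1381.677 + 7392.609 + 1382.304 = 14434.29.
14434.29 / 24094 = 0.59908... → 0.599.

0.599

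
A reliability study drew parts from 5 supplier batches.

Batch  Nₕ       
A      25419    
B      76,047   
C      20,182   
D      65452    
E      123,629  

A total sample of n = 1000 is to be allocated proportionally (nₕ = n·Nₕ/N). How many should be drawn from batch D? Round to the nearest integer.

211

Share of batch D = 65452/310729 = 0.21064.
Allocate 1000 × 0.21064 = 210.640... → 211.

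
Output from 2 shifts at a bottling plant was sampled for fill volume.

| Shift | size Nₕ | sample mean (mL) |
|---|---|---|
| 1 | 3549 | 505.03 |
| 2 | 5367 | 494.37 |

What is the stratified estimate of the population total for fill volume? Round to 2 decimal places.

4445635.26

1: 3549·505.03 = 1792351.47
2: 5367·494.37 = 2653283.79
τ̂ = Σ Nₕx̄ₕ = 4445635.26.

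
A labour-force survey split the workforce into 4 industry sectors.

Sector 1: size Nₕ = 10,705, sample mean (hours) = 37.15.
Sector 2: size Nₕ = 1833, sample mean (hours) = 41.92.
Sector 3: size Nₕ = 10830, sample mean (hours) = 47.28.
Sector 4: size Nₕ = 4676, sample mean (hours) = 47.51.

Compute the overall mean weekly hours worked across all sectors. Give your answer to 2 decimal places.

x̄_st = (Σ Nₕx̄ₕ) / (Σ Nₕ) = (10705·37.15 + 1833·41.92 + 10830·47.28 + 4676·47.51) / 28044
= 1208729.27 / 28044 = 43.1012... → 43.10.

43.10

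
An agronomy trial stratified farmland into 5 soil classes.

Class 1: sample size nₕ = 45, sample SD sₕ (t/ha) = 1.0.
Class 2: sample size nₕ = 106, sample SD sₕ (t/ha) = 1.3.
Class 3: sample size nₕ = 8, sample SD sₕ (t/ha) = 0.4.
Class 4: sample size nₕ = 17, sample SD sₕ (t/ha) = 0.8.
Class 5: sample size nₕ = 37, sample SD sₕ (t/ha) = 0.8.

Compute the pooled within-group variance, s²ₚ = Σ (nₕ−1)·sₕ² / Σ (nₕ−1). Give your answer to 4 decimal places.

Degrees of freedom: 44 + 105 + 7 + 16 + 36 = 208.
Σ(nₕ−1)sₕ² = 44·1 + 105·1.69 + 7·0.16 + 16·0.64 + 36·0.64 = 255.85.
s²ₚ = 255.85 / 208 = 1.230048... → 1.2300.

1.2300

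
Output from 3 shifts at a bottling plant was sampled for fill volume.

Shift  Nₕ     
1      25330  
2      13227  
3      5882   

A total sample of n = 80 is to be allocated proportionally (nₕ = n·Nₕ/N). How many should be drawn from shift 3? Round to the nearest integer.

11

Share of shift 3 = 5882/44439 = 0.13236.
Allocate 80 × 0.13236 = 10.589... → 11.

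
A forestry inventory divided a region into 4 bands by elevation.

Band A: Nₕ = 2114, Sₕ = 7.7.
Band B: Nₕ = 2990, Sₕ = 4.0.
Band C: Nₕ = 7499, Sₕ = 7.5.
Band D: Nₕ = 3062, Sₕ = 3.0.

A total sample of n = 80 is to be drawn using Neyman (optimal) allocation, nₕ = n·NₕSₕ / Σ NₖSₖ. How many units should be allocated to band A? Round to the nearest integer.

14

A: NₕSₕ = 2114·7.7 = 16277.8
B: NₕSₕ = 2990·4.0 = 11960
C: NₕSₕ = 7499·7.5 = 56242.5
D: NₕSₕ = 3062·3.0 = 9186
Σ NₕSₕ = 93666.3.
n_A = 80·16277.8/93666.3 = 13.903... → 14.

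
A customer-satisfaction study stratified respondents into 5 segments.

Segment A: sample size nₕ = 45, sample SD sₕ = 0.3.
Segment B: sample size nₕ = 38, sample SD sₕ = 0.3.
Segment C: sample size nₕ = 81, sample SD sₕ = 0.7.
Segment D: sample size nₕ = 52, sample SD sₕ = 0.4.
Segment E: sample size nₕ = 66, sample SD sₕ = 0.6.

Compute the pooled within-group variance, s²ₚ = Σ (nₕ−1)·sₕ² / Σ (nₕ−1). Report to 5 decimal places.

0.28177

A: (45−1)·0.3² = 44·0.09 = 3.96
B: (38−1)·0.3² = 37·0.09 = 3.33
C: (81−1)·0.7² = 80·0.49 = 39.2
D: (52−1)·0.4² = 51·0.16 = 8.16
E: (66−1)·0.6² = 65·0.36 = 23.4
Numerator = 78.05; denominator = Σ(nₕ−1) = 277.
s²ₚ = 78.05/277 = 0.2817690... → 0.28177.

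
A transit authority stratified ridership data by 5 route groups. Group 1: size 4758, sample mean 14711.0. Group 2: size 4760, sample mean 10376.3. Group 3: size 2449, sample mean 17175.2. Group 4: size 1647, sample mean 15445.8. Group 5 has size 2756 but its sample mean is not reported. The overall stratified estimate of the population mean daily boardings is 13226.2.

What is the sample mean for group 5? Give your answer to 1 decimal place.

10749.4

Σ Nₕx̄ₕ = N·μ, so 2756·x̄_5 = 16370·13226.2 − (4758·14711.0 + 4760·10376.3 + 2449·17175.2 + 1647·15445.8).
= 216512894 − 186887423.4 = 29625470.6.
x̄_5 = 29625470.6 / 2756 = 10749.445... → 10749.4.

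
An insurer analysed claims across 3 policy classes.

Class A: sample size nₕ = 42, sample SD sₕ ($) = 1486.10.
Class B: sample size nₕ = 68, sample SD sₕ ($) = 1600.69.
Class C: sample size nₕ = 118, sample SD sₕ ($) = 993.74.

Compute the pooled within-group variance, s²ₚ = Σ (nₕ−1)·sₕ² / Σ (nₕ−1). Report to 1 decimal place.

1678915.3

Degrees of freedom: 41 + 67 + 117 = 225.
Σ(nₕ−1)sₕ² = 41·2208493.21 + 67·2562208.4761 + 117·987519.1876 = 377755934.4579.
s²ₚ = 377755934.4579 / 225 = 1678915.264... → 1678915.3.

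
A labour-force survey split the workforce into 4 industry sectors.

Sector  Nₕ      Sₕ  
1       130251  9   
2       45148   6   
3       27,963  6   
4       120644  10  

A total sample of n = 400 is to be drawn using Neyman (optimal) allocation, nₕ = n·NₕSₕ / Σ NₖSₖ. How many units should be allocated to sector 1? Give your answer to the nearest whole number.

166

1: NₕSₕ = 130251·9 = 1172259
2: NₕSₕ = 45148·6 = 270888
3: NₕSₕ = 27963·6 = 167778
4: NₕSₕ = 120644·10 = 1206440
Σ NₕSₕ = 2817365.
n_1 = 400·1172259/2817365 = 166.433... → 166.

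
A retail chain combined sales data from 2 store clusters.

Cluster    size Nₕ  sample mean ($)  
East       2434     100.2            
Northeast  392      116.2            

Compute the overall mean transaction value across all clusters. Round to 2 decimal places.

N = 2826; weights Wₕ = Nₕ/N = (0.8613, 0.1387).
x̄_st = Σ Wₕ·x̄ₕ = 0.8613·100.2 + 0.1387·116.2 ≈ 102.4194...
→ 102.42.

102.42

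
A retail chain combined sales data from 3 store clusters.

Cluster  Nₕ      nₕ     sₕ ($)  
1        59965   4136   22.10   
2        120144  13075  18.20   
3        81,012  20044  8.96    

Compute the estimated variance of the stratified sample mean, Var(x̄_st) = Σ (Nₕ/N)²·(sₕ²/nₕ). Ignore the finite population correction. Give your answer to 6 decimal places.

0.011976

N = 261121; Wₕ = Nₕ/N.
cluster 1: (59965/261121)²·22.10²/4136 = 0.006227534
cluster 2: (120144/261121)²·18.20²/13075 = 0.005363171
cluster 3: (81012/261121)²·8.96²/20044 = 0.000385520
Sum = 0.011976225 → 0.011976.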